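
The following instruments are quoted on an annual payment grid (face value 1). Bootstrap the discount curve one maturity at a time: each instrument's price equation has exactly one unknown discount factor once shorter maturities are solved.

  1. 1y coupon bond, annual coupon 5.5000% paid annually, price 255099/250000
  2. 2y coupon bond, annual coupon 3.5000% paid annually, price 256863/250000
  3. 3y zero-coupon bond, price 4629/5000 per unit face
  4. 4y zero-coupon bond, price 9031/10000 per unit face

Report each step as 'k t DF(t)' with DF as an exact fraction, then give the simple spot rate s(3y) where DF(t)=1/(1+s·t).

step 1 [1y] bond c/1=11/200: DF=(255099/250000 − 11/200·(0))/(1+11/200) = 1209/1250 ≈ 0.967200
step 2 [2y] bond c/1=7/200: DF=(256863/250000 − 7/200·(0.967200))/(1+7/200) = 24/25 ≈ 0.960000
step 3 [3y] zero: DF = P = 4629/5000 ≈ 0.925800
step 4 [4y] zero: DF = P = 9031/10000 ≈ 0.903100

1 1 1209/1250
2 2 24/25
3 3 4629/5000
4 4 9031/10000
s(3y) = (1/(4629/5000) − 1)/(3) = 371/13887 ≈ 2.6716%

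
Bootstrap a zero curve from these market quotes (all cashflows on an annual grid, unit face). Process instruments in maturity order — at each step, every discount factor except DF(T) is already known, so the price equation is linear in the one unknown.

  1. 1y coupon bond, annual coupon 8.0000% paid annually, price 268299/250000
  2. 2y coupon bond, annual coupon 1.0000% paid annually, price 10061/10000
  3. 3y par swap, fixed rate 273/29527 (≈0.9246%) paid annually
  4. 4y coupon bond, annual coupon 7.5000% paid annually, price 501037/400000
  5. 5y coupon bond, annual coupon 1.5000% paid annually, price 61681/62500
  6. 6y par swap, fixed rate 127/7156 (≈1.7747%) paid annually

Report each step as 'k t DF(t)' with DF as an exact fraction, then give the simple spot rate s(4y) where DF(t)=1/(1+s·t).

step 1 [1y] bond c/1=2/25: DF=(268299/250000 − 2/25·(0))/(1+2/25) = 9937/10000 ≈ 0.993700
step 2 [2y] bond c/1=1/100: DF=(10061/10000 − 1/100·(0.993700))/(1+1/100) = 9863/10000 ≈ 0.986300
step 3 [3y] swap r/1=273/29527: DF=(1 − 273/29527·(0.993700+0.986300))/(1+273/29527) = 9727/10000 ≈ 0.972700
step 4 [4y] bond c/1=3/40: DF=(501037/400000 − 3/40·(0.993700+0.986300+0.972700))/(1+3/40) = 1199/1250 ≈ 0.959200
step 5 [5y] bond c/1=3/200: DF=(61681/62500 − 3/200·(0.993700+0.986300+0.972700+0.959200))/(1+3/200) = 1829/2000 ≈ 0.914500
step 6 [6y] swap r/1=127/7156: DF=(1 − 127/7156·(0.993700+0.986300+0.972700+0.959200+0.914500))/(1+127/7156) = 1123/1250 ≈ 0.898400

1 1 9937/10000
2 2 9863/10000
3 3 9727/10000
4 4 1199/1250
5 5 1829/2000
6 6 1123/1250
s(4y) = (1/(1199/1250) − 1)/(4) = 51/4796 ≈ 1.0634%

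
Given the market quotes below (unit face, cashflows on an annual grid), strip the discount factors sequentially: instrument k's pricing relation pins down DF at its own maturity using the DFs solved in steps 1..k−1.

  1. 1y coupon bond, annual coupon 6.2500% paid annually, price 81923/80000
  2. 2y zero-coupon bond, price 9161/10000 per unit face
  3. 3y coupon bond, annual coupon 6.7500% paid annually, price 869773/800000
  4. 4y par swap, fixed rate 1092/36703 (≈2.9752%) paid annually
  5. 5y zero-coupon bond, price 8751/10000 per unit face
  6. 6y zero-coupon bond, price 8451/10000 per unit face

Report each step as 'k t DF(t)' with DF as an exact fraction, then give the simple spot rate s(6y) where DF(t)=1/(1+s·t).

1 1 4819/5000
2 2 9161/10000
3 3 2249/2500
4 4 2227/2500
5 5 8751/10000
6 6 8451/10000
s(6y) = (1/(8451/10000) − 1)/(6) = 1549/50706 ≈ 3.0549%

step 1 [1y] bond c/1=1/16: DF=(81923/80000 − 1/16·(0))/(1+1/16) = 4819/5000 ≈ 0.963800
step 2 [2y] zero: DF = P = 9161/10000 ≈ 0.916100
step 3 [3y] bond c/1=27/400: DF=(869773/800000 − 27/400·(0.963800+0.916100))/(1+27/400) = 2249/2500 ≈ 0.899600
step 4 [4y] swap r/1=1092/36703: DF=(1 − 1092/36703·(0.963800+0.916100+0.899600))/(1+1092/36703) = 2227/2500 ≈ 0.890800
step 5 [5y] zero: DF = P = 8751/10000 ≈ 0.875100
step 6 [6y] zero: DF = P = 8451/10000 ≈ 0.845100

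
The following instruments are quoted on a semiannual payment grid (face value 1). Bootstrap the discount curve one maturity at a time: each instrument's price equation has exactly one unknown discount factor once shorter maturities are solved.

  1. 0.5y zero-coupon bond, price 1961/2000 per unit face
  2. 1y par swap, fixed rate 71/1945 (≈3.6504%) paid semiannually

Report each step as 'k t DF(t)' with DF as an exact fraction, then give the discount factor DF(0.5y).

1 1/2 1961/2000
2 1 1929/2000
DF(0.5y) = 1961/2000 ≈ 0.980500

step 1 [0.5y] zero: DF = P = 1961/2000 ≈ 0.980500
step 2 [1y] swap r/2=71/3890: DF=(1 − 71/3890·(0.980500))/(1+71/3890) = 1929/2000 ≈ 0.964500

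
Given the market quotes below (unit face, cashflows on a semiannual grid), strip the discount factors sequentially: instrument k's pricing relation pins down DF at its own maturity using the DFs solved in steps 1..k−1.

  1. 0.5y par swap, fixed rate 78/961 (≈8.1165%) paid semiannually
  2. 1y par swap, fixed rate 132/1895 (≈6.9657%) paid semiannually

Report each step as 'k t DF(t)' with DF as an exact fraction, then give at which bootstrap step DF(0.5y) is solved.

step 1 [0.5y] swap r/2=39/961: DF=(1 − 39/961·(0))/(1+39/961) = 961/1000 ≈ 0.961000
step 2 [1y] swap r/2=66/1895: DF=(1 − 66/1895·(0.961000))/(1+66/1895) = 467/500 ≈ 0.934000

1 1/2 961/1000
2 1 467/500
DF(0.5y) is solved at step 1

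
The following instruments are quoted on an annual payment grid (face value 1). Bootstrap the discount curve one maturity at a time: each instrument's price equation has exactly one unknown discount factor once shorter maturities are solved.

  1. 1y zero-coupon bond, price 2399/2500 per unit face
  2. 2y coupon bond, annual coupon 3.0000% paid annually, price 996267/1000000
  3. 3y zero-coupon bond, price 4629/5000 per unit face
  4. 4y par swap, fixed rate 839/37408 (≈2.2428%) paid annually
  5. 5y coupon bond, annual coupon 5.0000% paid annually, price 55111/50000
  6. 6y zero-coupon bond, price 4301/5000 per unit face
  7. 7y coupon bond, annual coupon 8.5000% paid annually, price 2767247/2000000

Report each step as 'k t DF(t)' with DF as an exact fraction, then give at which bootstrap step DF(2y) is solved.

1 1 2399/2500
2 2 9393/10000
3 3 4629/5000
4 4 9161/10000
5 5 2179/2500
6 6 4301/5000
7 7 1693/2000
DF(2y) is solved at step 2

step 1 [1y] zero: DF = P = 2399/2500 ≈ 0.959600
step 2 [2y] bond c/1=3/100: DF=(996267/1000000 − 3/100·(0.959600))/(1+3/100) = 9393/10000 ≈ 0.939300
step 3 [3y] zero: DF = P = 4629/5000 ≈ 0.925800
step 4 [4y] swap r/1=839/37408: DF=(1 − 839/37408·(0.959600+0.939300+0.925800))/(1+839/37408) = 9161/10000 ≈ 0.916100
step 5 [5y] bond c/1=1/20: DF=(55111/50000 − 1/20·(0.959600+0.939300+0.925800+0.916100))/(1+1/20) = 2179/2500 ≈ 0.871600
step 6 [6y] zero: DF = P = 4301/5000 ≈ 0.860200
step 7 [7y] bond c/1=17/200: DF=(2767247/2000000 − 17/200·(0.959600+0.939300+0.925800+0.916100+0.871600+0.860200))/(1+17/200) = 1693/2000 ≈ 0.846500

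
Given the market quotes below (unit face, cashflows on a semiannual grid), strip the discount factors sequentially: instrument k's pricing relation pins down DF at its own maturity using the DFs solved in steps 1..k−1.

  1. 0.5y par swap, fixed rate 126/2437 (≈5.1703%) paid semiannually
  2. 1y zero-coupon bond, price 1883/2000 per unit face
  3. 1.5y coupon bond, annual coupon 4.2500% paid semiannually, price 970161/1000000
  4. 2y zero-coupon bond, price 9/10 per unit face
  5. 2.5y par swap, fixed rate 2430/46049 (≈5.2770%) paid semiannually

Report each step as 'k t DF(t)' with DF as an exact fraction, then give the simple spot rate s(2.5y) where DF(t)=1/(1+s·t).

1 1/2 2437/2500
2 1 1883/2000
3 3/2 9101/10000
4 2 9/10
5 5/2 1757/2000
s(2.5y) = (1/(1757/2000) − 1)/(5/2) = 486/8785 ≈ 5.5322%

step 1 [0.5y] swap r/2=63/2437: DF=(1 − 63/2437·(0))/(1+63/2437) = 2437/2500 ≈ 0.974800
step 2 [1y] zero: DF = P = 1883/2000 ≈ 0.941500
step 3 [1.5y] bond c/2=17/800: DF=(970161/1000000 − 17/800·(0.974800+0.941500))/(1+17/800) = 9101/10000 ≈ 0.910100
step 4 [2y] zero: DF = P = 9/10 ≈ 0.900000
step 5 [2.5y] swap r/2=1215/46049: DF=(1 − 1215/46049·(0.974800+0.941500+0.910100+0.900000))/(1+1215/46049) = 1757/2000 ≈ 0.878500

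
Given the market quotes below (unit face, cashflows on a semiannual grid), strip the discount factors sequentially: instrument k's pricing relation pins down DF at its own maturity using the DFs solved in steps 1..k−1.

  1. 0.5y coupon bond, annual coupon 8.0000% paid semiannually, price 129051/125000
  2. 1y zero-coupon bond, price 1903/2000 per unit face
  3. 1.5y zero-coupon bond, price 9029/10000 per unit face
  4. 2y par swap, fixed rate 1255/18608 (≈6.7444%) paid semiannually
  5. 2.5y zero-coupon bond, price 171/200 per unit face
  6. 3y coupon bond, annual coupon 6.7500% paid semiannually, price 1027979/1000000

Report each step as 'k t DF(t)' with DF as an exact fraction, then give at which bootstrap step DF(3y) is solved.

step 1 [0.5y] bond c/2=1/25: DF=(129051/125000 − 1/25·(0))/(1+1/25) = 9927/10000 ≈ 0.992700
step 2 [1y] zero: DF = P = 1903/2000 ≈ 0.951500
step 3 [1.5y] zero: DF = P = 9029/10000 ≈ 0.902900
step 4 [2y] swap r/2=1255/37216: DF=(1 − 1255/37216·(0.992700+0.951500+0.902900))/(1+1255/37216) = 1749/2000 ≈ 0.874500
step 5 [2.5y] zero: DF = P = 171/200 ≈ 0.855000
step 6 [3y] bond c/2=27/800: DF=(1027979/1000000 − 27/800·(0.992700+0.951500+0.902900+0.874500+0.855000))/(1+27/800) = 169/200 ≈ 0.845000

1 1/2 9927/10000
2 1 1903/2000
3 3/2 9029/10000
4 2 1749/2000
5 5/2 171/200
6 3 169/200
DF(3y) is solved at step 6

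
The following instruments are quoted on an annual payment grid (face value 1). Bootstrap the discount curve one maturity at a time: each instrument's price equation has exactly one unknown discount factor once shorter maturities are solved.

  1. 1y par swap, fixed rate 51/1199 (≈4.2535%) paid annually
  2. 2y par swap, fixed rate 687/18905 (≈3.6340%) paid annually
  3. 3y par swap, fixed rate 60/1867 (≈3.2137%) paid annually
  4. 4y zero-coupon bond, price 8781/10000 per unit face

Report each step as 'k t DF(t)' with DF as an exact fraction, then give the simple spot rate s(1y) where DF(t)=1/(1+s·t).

step 1 [1y] swap r/1=51/1199: DF=(1 − 51/1199·(0))/(1+51/1199) = 1199/1250 ≈ 0.959200
step 2 [2y] swap r/1=687/18905: DF=(1 − 687/18905·(0.959200))/(1+687/18905) = 9313/10000 ≈ 0.931300
step 3 [3y] swap r/1=60/1867: DF=(1 − 60/1867·(0.959200+0.931300))/(1+60/1867) = 91/100 ≈ 0.910000
step 4 [4y] zero: DF = P = 8781/10000 ≈ 0.878100

1 1 1199/1250
2 2 9313/10000
3 3 91/100
4 4 8781/10000
s(1y) = (1/(1199/1250) − 1)/(1) = 51/1199 ≈ 4.2535%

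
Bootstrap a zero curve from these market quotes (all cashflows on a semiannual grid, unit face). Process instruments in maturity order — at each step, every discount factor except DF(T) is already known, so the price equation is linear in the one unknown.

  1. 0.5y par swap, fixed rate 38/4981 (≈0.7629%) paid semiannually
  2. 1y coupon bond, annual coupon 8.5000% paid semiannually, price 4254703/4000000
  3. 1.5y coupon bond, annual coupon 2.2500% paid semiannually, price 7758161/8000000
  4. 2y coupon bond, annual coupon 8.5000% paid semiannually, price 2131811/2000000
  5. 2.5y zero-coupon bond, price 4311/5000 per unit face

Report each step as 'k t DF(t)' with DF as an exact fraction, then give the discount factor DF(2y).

1 1/2 4981/5000
2 1 9797/10000
3 3/2 937/1000
4 2 9037/10000
5 5/2 4311/5000
DF(2y) = 9037/10000 ≈ 0.903700

step 1 [0.5y] swap r/2=19/4981: DF=(1 − 19/4981·(0))/(1+19/4981) = 4981/5000 ≈ 0.996200
step 2 [1y] bond c/2=17/400: DF=(4254703/4000000 − 17/400·(0.996200))/(1+17/400) = 9797/10000 ≈ 0.979700
step 3 [1.5y] bond c/2=9/800: DF=(7758161/8000000 − 9/800·(0.996200+0.979700))/(1+9/800) = 937/1000 ≈ 0.937000
step 4 [2y] bond c/2=17/400: DF=(2131811/2000000 − 17/400·(0.996200+0.979700+0.937000))/(1+17/400) = 9037/10000 ≈ 0.903700
step 5 [2.5y] zero: DF = P = 4311/5000 ≈ 0.862200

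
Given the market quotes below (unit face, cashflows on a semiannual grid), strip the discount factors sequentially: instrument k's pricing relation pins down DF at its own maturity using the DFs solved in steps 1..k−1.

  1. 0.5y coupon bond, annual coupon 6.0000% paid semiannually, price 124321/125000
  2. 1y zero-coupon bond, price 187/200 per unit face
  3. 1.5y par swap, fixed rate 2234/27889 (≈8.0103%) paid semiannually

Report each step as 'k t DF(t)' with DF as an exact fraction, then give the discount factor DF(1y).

step 1 [0.5y] bond c/2=3/100: DF=(124321/125000 − 3/100·(0))/(1+3/100) = 1207/1250 ≈ 0.965600
step 2 [1y] zero: DF = P = 187/200 ≈ 0.935000
step 3 [1.5y] swap r/2=1117/27889: DF=(1 − 1117/27889·(0.965600+0.935000))/(1+1117/27889) = 8883/10000 ≈ 0.888300

1 1/2 1207/1250
2 1 187/200
3 3/2 8883/10000
DF(1y) = 187/200 ≈ 0.935000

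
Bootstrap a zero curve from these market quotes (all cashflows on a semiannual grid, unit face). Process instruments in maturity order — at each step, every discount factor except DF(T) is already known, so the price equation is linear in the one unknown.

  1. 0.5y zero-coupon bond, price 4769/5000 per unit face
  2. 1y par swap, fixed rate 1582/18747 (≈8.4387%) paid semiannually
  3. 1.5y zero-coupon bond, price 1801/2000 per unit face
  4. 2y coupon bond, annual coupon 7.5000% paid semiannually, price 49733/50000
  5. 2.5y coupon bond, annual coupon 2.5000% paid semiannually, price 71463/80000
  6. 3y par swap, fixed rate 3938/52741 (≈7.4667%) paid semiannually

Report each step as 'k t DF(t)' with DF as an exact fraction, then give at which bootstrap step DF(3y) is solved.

1 1/2 4769/5000
2 1 9209/10000
3 3/2 1801/2000
4 2 1073/1250
5 5/2 4187/5000
6 3 8031/10000
DF(3y) is solved at step 6

step 1 [0.5y] zero: DF = P = 4769/5000 ≈ 0.953800
step 2 [1y] swap r/2=791/18747: DF=(1 − 791/18747·(0.953800))/(1+791/18747) = 9209/10000 ≈ 0.920900
step 3 [1.5y] zero: DF = P = 1801/2000 ≈ 0.900500
step 4 [2y] bond c/2=3/80: DF=(49733/50000 − 3/80·(0.953800+0.920900+0.900500))/(1+3/80) = 1073/1250 ≈ 0.858400
step 5 [2.5y] bond c/2=1/80: DF=(71463/80000 − 1/80·(0.953800+0.920900+0.900500+0.858400))/(1+1/80) = 4187/5000 ≈ 0.837400
step 6 [3y] swap r/2=1969/52741: DF=(1 − 1969/52741·(0.953800+0.920900+0.900500+0.858400+0.837400))/(1+1969/52741) = 8031/10000 ≈ 0.803100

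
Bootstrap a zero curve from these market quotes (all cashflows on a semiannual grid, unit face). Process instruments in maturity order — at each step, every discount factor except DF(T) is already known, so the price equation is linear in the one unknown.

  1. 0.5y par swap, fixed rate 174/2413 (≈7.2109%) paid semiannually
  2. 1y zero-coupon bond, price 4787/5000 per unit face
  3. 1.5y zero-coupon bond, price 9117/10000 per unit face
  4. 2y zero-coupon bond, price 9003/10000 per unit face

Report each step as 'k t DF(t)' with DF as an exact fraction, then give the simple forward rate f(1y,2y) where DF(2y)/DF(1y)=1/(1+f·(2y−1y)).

1 1/2 2413/2500
2 1 4787/5000
3 3/2 9117/10000
4 2 9003/10000
f(1y,2y) = ((4787/5000)/(9003/10000) − 1)/(1) = 571/9003 ≈ 6.3423%

step 1 [0.5y] swap r/2=87/2413: DF=(1 − 87/2413·(0))/(1+87/2413) = 2413/2500 ≈ 0.965200
step 2 [1y] zero: DF = P = 4787/5000 ≈ 0.957400
step 3 [1.5y] zero: DF = P = 9117/10000 ≈ 0.911700
step 4 [2y] zero: DF = P = 9003/10000 ≈ 0.900300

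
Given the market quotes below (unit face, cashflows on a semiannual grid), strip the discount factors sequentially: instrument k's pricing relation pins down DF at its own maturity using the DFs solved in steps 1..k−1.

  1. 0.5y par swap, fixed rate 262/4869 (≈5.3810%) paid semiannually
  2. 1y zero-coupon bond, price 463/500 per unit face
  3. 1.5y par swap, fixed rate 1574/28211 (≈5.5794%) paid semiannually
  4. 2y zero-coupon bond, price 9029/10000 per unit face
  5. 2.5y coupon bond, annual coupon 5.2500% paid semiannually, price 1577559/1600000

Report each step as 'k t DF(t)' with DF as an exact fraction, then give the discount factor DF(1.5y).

step 1 [0.5y] swap r/2=131/4869: DF=(1 − 131/4869·(0))/(1+131/4869) = 4869/5000 ≈ 0.973800
step 2 [1y] zero: DF = P = 463/500 ≈ 0.926000
step 3 [1.5y] swap r/2=787/28211: DF=(1 − 787/28211·(0.973800+0.926000))/(1+787/28211) = 9213/10000 ≈ 0.921300
step 4 [2y] zero: DF = P = 9029/10000 ≈ 0.902900
step 5 [2.5y] bond c/2=21/800: DF=(1577559/1600000 − 21/800·(0.973800+0.926000+0.921300+0.902900))/(1+21/800) = 1731/2000 ≈ 0.865500

1 1/2 4869/5000
2 1 463/500
3 3/2 9213/10000
4 2 9029/10000
5 5/2 1731/2000
DF(1.5y) = 9213/10000 ≈ 0.921300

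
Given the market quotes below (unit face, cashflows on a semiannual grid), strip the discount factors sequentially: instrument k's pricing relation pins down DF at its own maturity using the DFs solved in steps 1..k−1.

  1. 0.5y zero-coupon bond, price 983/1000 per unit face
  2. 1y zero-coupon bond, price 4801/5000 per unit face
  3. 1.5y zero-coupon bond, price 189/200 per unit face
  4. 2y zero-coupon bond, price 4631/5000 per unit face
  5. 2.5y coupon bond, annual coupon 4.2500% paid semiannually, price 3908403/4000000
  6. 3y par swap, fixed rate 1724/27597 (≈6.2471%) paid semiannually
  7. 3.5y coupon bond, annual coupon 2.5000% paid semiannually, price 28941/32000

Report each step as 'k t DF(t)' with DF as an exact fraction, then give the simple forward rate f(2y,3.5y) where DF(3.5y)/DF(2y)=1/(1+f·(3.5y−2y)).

1 1/2 983/1000
2 1 4801/5000
3 3/2 189/200
4 2 4631/5000
5 5/2 4387/5000
6 3 2069/2500
7 7/2 8251/10000
f(2y,3.5y) = ((4631/5000)/(8251/10000) − 1)/(3/2) = 674/8251 ≈ 8.1687%

step 1 [0.5y] zero: DF = P = 983/1000 ≈ 0.983000
step 2 [1y] zero: DF = P = 4801/5000 ≈ 0.960200
step 3 [1.5y] zero: DF = P = 189/200 ≈ 0.945000
step 4 [2y] zero: DF = P = 4631/5000 ≈ 0.926200
step 5 [2.5y] bond c/2=17/800: DF=(3908403/4000000 − 17/800·(0.983000+0.960200+0.945000+0.926200))/(1+17/800) = 4387/5000 ≈ 0.877400
step 6 [3y] swap r/2=862/27597: DF=(1 − 862/27597·(0.983000+0.960200+0.945000+0.926200+0.877400))/(1+862/27597) = 2069/2500 ≈ 0.827600
step 7 [3.5y] bond c/2=1/80: DF=(28941/32000 − 1/80·(0.983000+0.960200+0.945000+0.926200+0.877400+0.827600))/(1+1/80) = 8251/10000 ≈ 0.825100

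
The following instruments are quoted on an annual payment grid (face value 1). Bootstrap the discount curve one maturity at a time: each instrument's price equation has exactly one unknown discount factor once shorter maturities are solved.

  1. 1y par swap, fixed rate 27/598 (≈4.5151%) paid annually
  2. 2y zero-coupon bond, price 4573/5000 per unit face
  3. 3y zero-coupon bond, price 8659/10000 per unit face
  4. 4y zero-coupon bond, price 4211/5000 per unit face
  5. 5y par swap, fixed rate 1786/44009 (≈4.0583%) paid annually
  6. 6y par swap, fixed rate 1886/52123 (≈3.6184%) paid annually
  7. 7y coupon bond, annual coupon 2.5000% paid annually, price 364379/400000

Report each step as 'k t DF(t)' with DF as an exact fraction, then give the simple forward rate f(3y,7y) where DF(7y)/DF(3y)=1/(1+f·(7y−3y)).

step 1 [1y] swap r/1=27/598: DF=(1 − 27/598·(0))/(1+27/598) = 598/625 ≈ 0.956800
step 2 [2y] zero: DF = P = 4573/5000 ≈ 0.914600
step 3 [3y] zero: DF = P = 8659/10000 ≈ 0.865900
step 4 [4y] zero: DF = P = 4211/5000 ≈ 0.842200
step 5 [5y] swap r/1=1786/44009: DF=(1 − 1786/44009·(0.956800+0.914600+0.865900+0.842200))/(1+1786/44009) = 4107/5000 ≈ 0.821400
step 6 [6y] swap r/1=1886/52123: DF=(1 − 1886/52123·(0.956800+0.914600+0.865900+0.842200+0.821400))/(1+1886/52123) = 4057/5000 ≈ 0.811400
step 7 [7y] bond c/1=1/40: DF=(364379/400000 − 1/40·(0.956800+0.914600+0.865900+0.842200+0.821400+0.811400))/(1+1/40) = 476/625 ≈ 0.761600

1 1 598/625
2 2 4573/5000
3 3 8659/10000
4 4 4211/5000
5 5 4107/5000
6 6 4057/5000
7 7 476/625
f(3y,7y) = ((8659/10000)/(476/625) − 1)/(4) = 149/4352 ≈ 3.4237%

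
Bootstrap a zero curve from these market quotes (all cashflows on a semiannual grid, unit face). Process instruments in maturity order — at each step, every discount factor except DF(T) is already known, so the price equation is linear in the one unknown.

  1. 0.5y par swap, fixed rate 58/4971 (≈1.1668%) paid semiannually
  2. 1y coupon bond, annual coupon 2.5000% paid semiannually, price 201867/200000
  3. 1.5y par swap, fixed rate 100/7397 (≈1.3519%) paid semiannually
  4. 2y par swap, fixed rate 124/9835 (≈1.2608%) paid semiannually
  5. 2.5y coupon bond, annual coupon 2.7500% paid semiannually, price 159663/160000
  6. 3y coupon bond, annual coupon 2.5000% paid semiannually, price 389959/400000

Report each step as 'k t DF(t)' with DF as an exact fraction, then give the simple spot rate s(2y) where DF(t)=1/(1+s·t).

1 1/2 4971/5000
2 1 4923/5000
3 3/2 49/50
4 2 1219/1250
5 5/2 931/1000
6 3 2257/2500
s(2y) = (1/(1219/1250) − 1)/(2) = 31/2438 ≈ 1.2715%

step 1 [0.5y] swap r/2=29/4971: DF=(1 − 29/4971·(0))/(1+29/4971) = 4971/5000 ≈ 0.994200
step 2 [1y] bond c/2=1/80: DF=(201867/200000 − 1/80·(0.994200))/(1+1/80) = 4923/5000 ≈ 0.984600
step 3 [1.5y] swap r/2=50/7397: DF=(1 − 50/7397·(0.994200+0.984600))/(1+50/7397) = 49/50 ≈ 0.980000
step 4 [2y] swap r/2=62/9835: DF=(1 − 62/9835·(0.994200+0.984600+0.980000))/(1+62/9835) = 1219/1250 ≈ 0.975200
step 5 [2.5y] bond c/2=11/800: DF=(159663/160000 − 11/800·(0.994200+0.984600+0.980000+0.975200))/(1+11/800) = 931/1000 ≈ 0.931000
step 6 [3y] bond c/2=1/80: DF=(389959/400000 − 1/80·(0.994200+0.984600+0.980000+0.975200+0.931000))/(1+1/80) = 2257/2500 ≈ 0.902800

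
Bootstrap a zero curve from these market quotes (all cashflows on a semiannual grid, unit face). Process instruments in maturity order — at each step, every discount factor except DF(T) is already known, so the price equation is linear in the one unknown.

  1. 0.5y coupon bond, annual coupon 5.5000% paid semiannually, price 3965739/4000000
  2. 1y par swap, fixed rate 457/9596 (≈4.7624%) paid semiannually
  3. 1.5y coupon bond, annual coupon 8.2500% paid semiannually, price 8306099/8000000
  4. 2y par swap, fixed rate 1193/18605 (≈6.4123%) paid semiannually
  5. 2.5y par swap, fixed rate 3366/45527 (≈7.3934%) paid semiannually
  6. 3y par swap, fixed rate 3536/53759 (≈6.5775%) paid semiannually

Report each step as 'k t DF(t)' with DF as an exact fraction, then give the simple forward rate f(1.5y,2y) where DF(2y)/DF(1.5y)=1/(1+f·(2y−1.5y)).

1 1/2 9649/10000
2 1 9543/10000
3 3/2 9211/10000
4 2 8807/10000
5 5/2 8317/10000
6 3 1029/1250
f(1.5y,2y) = ((9211/10000)/(8807/10000) − 1)/(1/2) = 808/8807 ≈ 9.1745%

step 1 [0.5y] bond c/2=11/400: DF=(3965739/4000000 − 11/400·(0))/(1+11/400) = 9649/10000 ≈ 0.964900
step 2 [1y] swap r/2=457/19192: DF=(1 − 457/19192·(0.964900))/(1+457/19192) = 9543/10000 ≈ 0.954300
step 3 [1.5y] bond c/2=33/800: DF=(8306099/8000000 − 33/800·(0.964900+0.954300))/(1+33/800) = 9211/10000 ≈ 0.921100
step 4 [2y] swap r/2=1193/37210: DF=(1 − 1193/37210·(0.964900+0.954300+0.921100))/(1+1193/37210) = 8807/10000 ≈ 0.880700
step 5 [2.5y] swap r/2=1683/45527: DF=(1 − 1683/45527·(0.964900+0.954300+0.921100+0.880700))/(1+1683/45527) = 8317/10000 ≈ 0.831700
step 6 [3y] swap r/2=1768/53759: DF=(1 − 1768/53759·(0.964900+0.954300+0.921100+0.880700+0.831700))/(1+1768/53759) = 1029/1250 ≈ 0.823200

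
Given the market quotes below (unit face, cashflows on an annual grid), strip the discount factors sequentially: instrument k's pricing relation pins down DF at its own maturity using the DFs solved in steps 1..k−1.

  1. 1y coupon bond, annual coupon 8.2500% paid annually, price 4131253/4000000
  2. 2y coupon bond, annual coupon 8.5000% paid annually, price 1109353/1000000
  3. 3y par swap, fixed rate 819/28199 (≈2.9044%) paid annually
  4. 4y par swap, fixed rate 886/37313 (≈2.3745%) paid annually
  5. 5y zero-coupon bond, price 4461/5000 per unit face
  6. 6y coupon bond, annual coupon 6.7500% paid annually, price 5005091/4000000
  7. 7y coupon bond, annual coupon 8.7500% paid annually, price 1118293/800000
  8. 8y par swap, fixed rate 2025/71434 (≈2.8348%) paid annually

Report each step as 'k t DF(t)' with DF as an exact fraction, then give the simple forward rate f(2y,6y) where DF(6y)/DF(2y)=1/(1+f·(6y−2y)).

1 1 9541/10000
2 2 9477/10000
3 3 9181/10000
4 4 4557/5000
5 5 4461/5000
6 6 4399/5000
7 7 4213/5000
8 8 319/400
f(2y,6y) = ((9477/10000)/(4399/5000) − 1)/(4) = 679/35192 ≈ 1.9294%

step 1 [1y] bond c/1=33/400: DF=(4131253/4000000 − 33/400·(0))/(1+33/400) = 9541/10000 ≈ 0.954100
step 2 [2y] bond c/1=17/200: DF=(1109353/1000000 − 17/200·(0.954100))/(1+17/200) = 9477/10000 ≈ 0.947700
step 3 [3y] swap r/1=819/28199: DF=(1 − 819/28199·(0.954100+0.947700))/(1+819/28199) = 9181/10000 ≈ 0.918100
step 4 [4y] swap r/1=886/37313: DF=(1 − 886/37313·(0.954100+0.947700+0.918100))/(1+886/37313) = 4557/5000 ≈ 0.911400
step 5 [5y] zero: DF = P = 4461/5000 ≈ 0.892200
step 6 [6y] bond c/1=27/400: DF=(5005091/4000000 − 27/400·(0.954100+0.947700+0.918100+0.911400+0.892200))/(1+27/400) = 4399/5000 ≈ 0.879800
step 7 [7y] bond c/1=7/80: DF=(1118293/800000 − 7/80·(0.954100+0.947700+0.918100+0.911400+0.892200+0.879800))/(1+7/80) = 4213/5000 ≈ 0.842600
step 8 [8y] swap r/1=2025/71434: DF=(1 − 2025/71434·(0.954100+0.947700+0.918100+0.911400+0.892200+0.879800+0.842600))/(1+2025/71434) = 319/400 ≈ 0.797500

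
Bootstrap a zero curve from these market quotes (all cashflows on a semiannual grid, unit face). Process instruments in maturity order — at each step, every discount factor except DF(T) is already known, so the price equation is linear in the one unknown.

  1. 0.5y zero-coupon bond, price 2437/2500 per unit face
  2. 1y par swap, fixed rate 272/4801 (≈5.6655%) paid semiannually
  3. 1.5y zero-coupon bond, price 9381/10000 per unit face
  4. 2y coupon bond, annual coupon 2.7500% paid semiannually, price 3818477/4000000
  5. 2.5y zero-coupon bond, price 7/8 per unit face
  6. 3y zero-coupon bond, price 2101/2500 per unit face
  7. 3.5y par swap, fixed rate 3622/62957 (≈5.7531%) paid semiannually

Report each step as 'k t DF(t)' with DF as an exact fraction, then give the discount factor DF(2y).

step 1 [0.5y] zero: DF = P = 2437/2500 ≈ 0.974800
step 2 [1y] swap r/2=136/4801: DF=(1 − 136/4801·(0.974800))/(1+136/4801) = 591/625 ≈ 0.945600
step 3 [1.5y] zero: DF = P = 9381/10000 ≈ 0.938100
step 4 [2y] bond c/2=11/800: DF=(3818477/4000000 − 11/800·(0.974800+0.945600+0.938100))/(1+11/800) = 9029/10000 ≈ 0.902900
step 5 [2.5y] zero: DF = P = 7/8 ≈ 0.875000
step 6 [3y] zero: DF = P = 2101/2500 ≈ 0.840400
step 7 [3.5y] swap r/2=1811/62957: DF=(1 − 1811/62957·(0.974800+0.945600+0.938100+0.902900+0.875000+0.840400))/(1+1811/62957) = 8189/10000 ≈ 0.818900

1 1/2 2437/2500
2 1 591/625
3 3/2 9381/10000
4 2 9029/10000
5 5/2 7/8
6 3 2101/2500
7 7/2 8189/10000
DF(2y) = 9029/10000 ≈ 0.902900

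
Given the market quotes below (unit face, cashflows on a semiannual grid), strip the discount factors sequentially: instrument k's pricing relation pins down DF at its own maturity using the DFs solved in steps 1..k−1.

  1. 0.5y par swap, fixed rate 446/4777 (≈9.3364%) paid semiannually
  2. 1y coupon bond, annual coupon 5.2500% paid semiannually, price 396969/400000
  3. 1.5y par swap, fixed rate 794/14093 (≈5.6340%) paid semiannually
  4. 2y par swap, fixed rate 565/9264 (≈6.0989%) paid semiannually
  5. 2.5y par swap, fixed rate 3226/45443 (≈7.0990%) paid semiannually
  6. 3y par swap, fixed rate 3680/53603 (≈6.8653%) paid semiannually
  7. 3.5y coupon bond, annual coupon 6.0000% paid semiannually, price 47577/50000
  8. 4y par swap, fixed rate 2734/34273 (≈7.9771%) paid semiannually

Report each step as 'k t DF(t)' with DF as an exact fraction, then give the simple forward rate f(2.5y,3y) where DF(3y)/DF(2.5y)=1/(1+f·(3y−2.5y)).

step 1 [0.5y] swap r/2=223/4777: DF=(1 − 223/4777·(0))/(1+223/4777) = 4777/5000 ≈ 0.955400
step 2 [1y] bond c/2=21/800: DF=(396969/400000 − 21/800·(0.955400))/(1+21/800) = 4713/5000 ≈ 0.942600
step 3 [1.5y] swap r/2=397/14093: DF=(1 − 397/14093·(0.955400+0.942600))/(1+397/14093) = 4603/5000 ≈ 0.920600
step 4 [2y] swap r/2=565/18528: DF=(1 − 565/18528·(0.955400+0.942600+0.920600))/(1+565/18528) = 887/1000 ≈ 0.887000
step 5 [2.5y] swap r/2=1613/45443: DF=(1 − 1613/45443·(0.955400+0.942600+0.920600+0.887000))/(1+1613/45443) = 8387/10000 ≈ 0.838700
step 6 [3y] swap r/2=1840/53603: DF=(1 − 1840/53603·(0.955400+0.942600+0.920600+0.887000+0.838700))/(1+1840/53603) = 102/125 ≈ 0.816000
step 7 [3.5y] bond c/2=3/100: DF=(47577/50000 − 3/100·(0.955400+0.942600+0.920600+0.887000+0.838700+0.816000))/(1+3/100) = 7677/10000 ≈ 0.767700
step 8 [4y] swap r/2=1367/34273: DF=(1 − 1367/34273·(0.955400+0.942600+0.920600+0.887000+0.838700+0.816000+0.767700))/(1+1367/34273) = 3633/5000 ≈ 0.726600

1 1/2 4777/5000
2 1 4713/5000
3 3/2 4603/5000
4 2 887/1000
5 5/2 8387/10000
6 3 102/125
7 7/2 7677/10000
8 4 3633/5000
f(2.5y,3y) = ((8387/10000)/(102/125) − 1)/(1/2) = 227/4080 ≈ 5.5637%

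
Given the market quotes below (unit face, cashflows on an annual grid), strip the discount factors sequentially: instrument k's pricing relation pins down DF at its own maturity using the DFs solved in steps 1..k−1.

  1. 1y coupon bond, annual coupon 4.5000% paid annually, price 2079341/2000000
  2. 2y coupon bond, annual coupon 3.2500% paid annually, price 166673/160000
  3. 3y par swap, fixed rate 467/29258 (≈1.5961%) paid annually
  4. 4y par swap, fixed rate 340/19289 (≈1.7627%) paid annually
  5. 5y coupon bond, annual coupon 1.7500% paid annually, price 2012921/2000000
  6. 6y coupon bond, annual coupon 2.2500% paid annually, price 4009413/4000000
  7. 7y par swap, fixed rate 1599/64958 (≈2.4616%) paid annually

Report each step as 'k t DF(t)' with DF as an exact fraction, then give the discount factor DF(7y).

1 1 9949/10000
2 2 611/625
3 3 9533/10000
4 4 233/250
5 5 2307/2500
6 6 8751/10000
7 7 8401/10000
DF(7y) = 8401/10000 ≈ 0.840100

step 1 [1y] bond c/1=9/200: DF=(2079341/2000000 − 9/200·(0))/(1+9/200) = 9949/10000 ≈ 0.994900
step 2 [2y] bond c/1=13/400: DF=(166673/160000 − 13/400·(0.994900))/(1+13/400) = 611/625 ≈ 0.977600
step 3 [3y] swap r/1=467/29258: DF=(1 − 467/29258·(0.994900+0.977600))/(1+467/29258) = 9533/10000 ≈ 0.953300
step 4 [4y] swap r/1=340/19289: DF=(1 − 340/19289·(0.994900+0.977600+0.953300))/(1+340/19289) = 233/250 ≈ 0.932000
step 5 [5y] bond c/1=7/400: DF=(2012921/2000000 − 7/400·(0.994900+0.977600+0.953300+0.932000))/(1+7/400) = 2307/2500 ≈ 0.922800
step 6 [6y] bond c/1=9/400: DF=(4009413/4000000 − 9/400·(0.994900+0.977600+0.953300+0.932000+0.922800))/(1+9/400) = 8751/10000 ≈ 0.875100
step 7 [7y] swap r/1=1599/64958: DF=(1 − 1599/64958·(0.994900+0.977600+0.953300+0.932000+0.922800+0.875100))/(1+1599/64958) = 8401/10000 ≈ 0.840100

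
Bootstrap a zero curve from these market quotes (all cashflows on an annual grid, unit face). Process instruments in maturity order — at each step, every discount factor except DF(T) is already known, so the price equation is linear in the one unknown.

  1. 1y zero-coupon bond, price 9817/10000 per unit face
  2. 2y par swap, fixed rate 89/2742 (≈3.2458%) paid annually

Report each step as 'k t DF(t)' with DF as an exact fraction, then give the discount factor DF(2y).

1 1 9817/10000
2 2 9377/10000
DF(2y) = 9377/10000 ≈ 0.937700

step 1 [1y] zero: DF = P = 9817/10000 ≈ 0.981700
step 2 [2y] swap r/1=89/2742: DF=(1 − 89/2742·(0.981700))/(1+89/2742) = 9377/10000 ≈ 0.937700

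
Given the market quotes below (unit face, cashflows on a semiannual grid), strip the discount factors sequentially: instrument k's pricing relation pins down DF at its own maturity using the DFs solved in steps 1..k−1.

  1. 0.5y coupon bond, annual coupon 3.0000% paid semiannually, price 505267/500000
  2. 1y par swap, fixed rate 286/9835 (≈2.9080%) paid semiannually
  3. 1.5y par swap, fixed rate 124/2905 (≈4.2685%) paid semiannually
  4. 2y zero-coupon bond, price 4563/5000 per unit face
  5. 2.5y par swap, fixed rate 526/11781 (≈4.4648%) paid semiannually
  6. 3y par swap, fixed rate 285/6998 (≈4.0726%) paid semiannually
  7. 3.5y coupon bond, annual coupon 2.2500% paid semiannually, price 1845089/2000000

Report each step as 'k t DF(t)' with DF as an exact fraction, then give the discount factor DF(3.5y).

1 1/2 2489/2500
2 1 4857/5000
3 3/2 469/500
4 2 4563/5000
5 5/2 2237/2500
6 3 443/500
7 7/2 17/20
DF(3.5y) = 17/20 ≈ 0.850000

step 1 [0.5y] bond c/2=3/200: DF=(505267/500000 − 3/200·(0))/(1+3/200) = 2489/2500 ≈ 0.995600
step 2 [1y] swap r/2=143/9835: DF=(1 − 143/9835·(0.995600))/(1+143/9835) = 4857/5000 ≈ 0.971400
step 3 [1.5y] swap r/2=62/2905: DF=(1 − 62/2905·(0.995600+0.971400))/(1+62/2905) = 469/500 ≈ 0.938000
step 4 [2y] zero: DF = P = 4563/5000 ≈ 0.912600
step 5 [2.5y] swap r/2=263/11781: DF=(1 − 263/11781·(0.995600+0.971400+0.938000+0.912600))/(1+263/11781) = 2237/2500 ≈ 0.894800
step 6 [3y] swap r/2=285/13996: DF=(1 − 285/13996·(0.995600+0.971400+0.938000+0.912600+0.894800))/(1+285/13996) = 443/500 ≈ 0.886000
step 7 [3.5y] bond c/2=9/800: DF=(1845089/2000000 − 9/800·(0.995600+0.971400+0.938000+0.912600+0.894800+0.886000))/(1+9/800) = 17/20 ≈ 0.850000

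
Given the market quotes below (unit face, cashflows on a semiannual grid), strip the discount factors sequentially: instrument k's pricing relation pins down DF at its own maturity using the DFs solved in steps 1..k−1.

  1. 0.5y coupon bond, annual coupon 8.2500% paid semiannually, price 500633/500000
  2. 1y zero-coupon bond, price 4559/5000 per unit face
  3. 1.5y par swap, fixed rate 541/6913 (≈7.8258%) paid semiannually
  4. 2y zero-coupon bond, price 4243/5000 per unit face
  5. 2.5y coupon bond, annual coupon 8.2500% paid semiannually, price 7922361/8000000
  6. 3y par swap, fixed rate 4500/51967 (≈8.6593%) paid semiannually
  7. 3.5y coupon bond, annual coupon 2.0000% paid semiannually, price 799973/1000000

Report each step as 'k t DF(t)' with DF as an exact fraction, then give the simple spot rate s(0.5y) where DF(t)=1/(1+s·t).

step 1 [0.5y] bond c/2=33/800: DF=(500633/500000 − 33/800·(0))/(1+33/800) = 601/625 ≈ 0.961600
step 2 [1y] zero: DF = P = 4559/5000 ≈ 0.911800
step 3 [1.5y] swap r/2=541/13826: DF=(1 − 541/13826·(0.961600+0.911800))/(1+541/13826) = 4459/5000 ≈ 0.891800
step 4 [2y] zero: DF = P = 4243/5000 ≈ 0.848600
step 5 [2.5y] bond c/2=33/800: DF=(7922361/8000000 − 33/800·(0.961600+0.911800+0.891800+0.848600))/(1+33/800) = 8079/10000 ≈ 0.807900
step 6 [3y] swap r/2=2250/51967: DF=(1 − 2250/51967·(0.961600+0.911800+0.891800+0.848600+0.807900))/(1+2250/51967) = 31/40 ≈ 0.775000
step 7 [3.5y] bond c/2=1/100: DF=(799973/1000000 − 1/100·(0.961600+0.911800+0.891800+0.848600+0.807900+0.775000))/(1+1/100) = 3703/5000 ≈ 0.740600

1 1/2 601/625
2 1 4559/5000
3 3/2 4459/5000
4 2 4243/5000
5 5/2 8079/10000
6 3 31/40
7 7/2 3703/5000
s(0.5y) = (1/(601/625) − 1)/(1/2) = 48/601 ≈ 7.9867%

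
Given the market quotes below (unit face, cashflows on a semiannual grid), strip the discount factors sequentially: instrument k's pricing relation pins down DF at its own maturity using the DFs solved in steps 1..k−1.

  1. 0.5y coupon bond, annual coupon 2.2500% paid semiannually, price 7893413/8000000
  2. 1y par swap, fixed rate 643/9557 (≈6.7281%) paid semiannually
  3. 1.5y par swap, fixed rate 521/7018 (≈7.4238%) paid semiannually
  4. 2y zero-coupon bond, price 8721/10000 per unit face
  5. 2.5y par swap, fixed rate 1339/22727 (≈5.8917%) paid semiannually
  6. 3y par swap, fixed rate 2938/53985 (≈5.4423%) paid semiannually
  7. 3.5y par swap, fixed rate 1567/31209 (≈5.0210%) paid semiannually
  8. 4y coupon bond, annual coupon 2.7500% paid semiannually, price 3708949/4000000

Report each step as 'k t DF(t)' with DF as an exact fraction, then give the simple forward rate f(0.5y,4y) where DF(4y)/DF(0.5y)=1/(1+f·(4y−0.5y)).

1 1/2 9757/10000
2 1 9357/10000
3 3/2 4479/5000
4 2 8721/10000
5 5/2 8661/10000
6 3 8531/10000
7 7/2 8433/10000
8 4 83/100
f(0.5y,4y) = ((9757/10000)/(83/100) − 1)/(7/2) = 1457/29050 ≈ 5.0155%

step 1 [0.5y] bond c/2=9/800: DF=(7893413/8000000 − 9/800·(0))/(1+9/800) = 9757/10000 ≈ 0.975700
step 2 [1y] swap r/2=643/19114: DF=(1 − 643/19114·(0.975700))/(1+643/19114) = 9357/10000 ≈ 0.935700
step 3 [1.5y] swap r/2=521/14036: DF=(1 − 521/14036·(0.975700+0.935700))/(1+521/14036) = 4479/5000 ≈ 0.895800
step 4 [2y] zero: DF = P = 8721/10000 ≈ 0.872100
step 5 [2.5y] swap r/2=1339/45454: DF=(1 − 1339/45454·(0.975700+0.935700+0.895800+0.872100))/(1+1339/45454) = 8661/10000 ≈ 0.866100
step 6 [3y] swap r/2=1469/53985: DF=(1 − 1469/53985·(0.975700+0.935700+0.895800+0.872100+0.866100))/(1+1469/53985) = 8531/10000 ≈ 0.853100
step 7 [3.5y] swap r/2=1567/62418: DF=(1 − 1567/62418·(0.975700+0.935700+0.895800+0.872100+0.866100+0.853100))/(1+1567/62418) = 8433/10000 ≈ 0.843300
step 8 [4y] bond c/2=11/800: DF=(3708949/4000000 − 11/800·(0.975700+0.935700+0.895800+0.872100+0.866100+0.853100+0.843300))/(1+11/800) = 83/100 ≈ 0.830000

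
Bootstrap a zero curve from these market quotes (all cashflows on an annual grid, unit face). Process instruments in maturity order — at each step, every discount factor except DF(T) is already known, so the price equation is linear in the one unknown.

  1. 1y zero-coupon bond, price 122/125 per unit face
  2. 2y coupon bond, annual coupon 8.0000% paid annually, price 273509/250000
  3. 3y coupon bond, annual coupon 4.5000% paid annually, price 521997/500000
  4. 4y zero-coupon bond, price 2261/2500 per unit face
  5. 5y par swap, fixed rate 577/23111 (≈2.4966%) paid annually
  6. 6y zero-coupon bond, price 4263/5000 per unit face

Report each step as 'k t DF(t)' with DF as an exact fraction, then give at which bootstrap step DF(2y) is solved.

step 1 [1y] zero: DF = P = 122/125 ≈ 0.976000
step 2 [2y] bond c/1=2/25: DF=(273509/250000 − 2/25·(0.976000))/(1+2/25) = 9407/10000 ≈ 0.940700
step 3 [3y] bond c/1=9/200: DF=(521997/500000 − 9/200·(0.976000+0.940700))/(1+9/200) = 1833/2000 ≈ 0.916500
step 4 [4y] zero: DF = P = 2261/2500 ≈ 0.904400
step 5 [5y] swap r/1=577/23111: DF=(1 − 577/23111·(0.976000+0.940700+0.916500+0.904400))/(1+577/23111) = 4423/5000 ≈ 0.884600
step 6 [6y] zero: DF = P = 4263/5000 ≈ 0.852600

1 1 122/125
2 2 9407/10000
3 3 1833/2000
4 4 2261/2500
5 5 4423/5000
6 6 4263/5000
DF(2y) is solved at step 2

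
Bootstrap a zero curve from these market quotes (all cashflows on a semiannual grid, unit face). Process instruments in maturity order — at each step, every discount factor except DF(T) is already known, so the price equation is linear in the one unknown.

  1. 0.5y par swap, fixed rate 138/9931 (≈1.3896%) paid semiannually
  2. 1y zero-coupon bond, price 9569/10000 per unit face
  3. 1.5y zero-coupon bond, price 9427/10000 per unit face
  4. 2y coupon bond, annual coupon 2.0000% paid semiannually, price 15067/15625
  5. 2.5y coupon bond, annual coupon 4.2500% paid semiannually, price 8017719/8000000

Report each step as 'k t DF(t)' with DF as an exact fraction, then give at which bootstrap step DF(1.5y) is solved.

1 1/2 9931/10000
2 1 9569/10000
3 3/2 9427/10000
4 2 9261/10000
5 5/2 9019/10000
DF(1.5y) is solved at step 3

step 1 [0.5y] swap r/2=69/9931: DF=(1 − 69/9931·(0))/(1+69/9931) = 9931/10000 ≈ 0.993100
step 2 [1y] zero: DF = P = 9569/10000 ≈ 0.956900
step 3 [1.5y] zero: DF = P = 9427/10000 ≈ 0.942700
step 4 [2y] bond c/2=1/100: DF=(15067/15625 − 1/100·(0.993100+0.956900+0.942700))/(1+1/100) = 9261/10000 ≈ 0.926100
step 5 [2.5y] bond c/2=17/800: DF=(8017719/8000000 − 17/800·(0.993100+0.956900+0.942700+0.926100))/(1+17/800) = 9019/10000 ≈ 0.901900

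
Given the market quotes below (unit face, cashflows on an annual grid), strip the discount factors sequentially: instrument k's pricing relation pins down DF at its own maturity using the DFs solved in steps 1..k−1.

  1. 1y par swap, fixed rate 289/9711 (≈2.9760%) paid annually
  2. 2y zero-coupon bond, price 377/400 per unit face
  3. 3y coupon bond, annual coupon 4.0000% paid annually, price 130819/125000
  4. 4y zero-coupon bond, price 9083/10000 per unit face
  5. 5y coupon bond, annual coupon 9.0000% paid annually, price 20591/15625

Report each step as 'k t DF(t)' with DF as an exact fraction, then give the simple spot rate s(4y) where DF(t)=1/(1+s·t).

step 1 [1y] swap r/1=289/9711: DF=(1 − 289/9711·(0))/(1+289/9711) = 9711/10000 ≈ 0.971100
step 2 [2y] zero: DF = P = 377/400 ≈ 0.942500
step 3 [3y] bond c/1=1/25: DF=(130819/125000 − 1/25·(0.971100+0.942500))/(1+1/25) = 9327/10000 ≈ 0.932700
step 4 [4y] zero: DF = P = 9083/10000 ≈ 0.908300
step 5 [5y] bond c/1=9/100: DF=(20591/15625 − 9/100·(0.971100+0.942500+0.932700+0.908300))/(1+9/100) = 899/1000 ≈ 0.899000

1 1 9711/10000
2 2 377/400
3 3 9327/10000
4 4 9083/10000
5 5 899/1000
s(4y) = (1/(9083/10000) − 1)/(4) = 917/36332 ≈ 2.5239%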